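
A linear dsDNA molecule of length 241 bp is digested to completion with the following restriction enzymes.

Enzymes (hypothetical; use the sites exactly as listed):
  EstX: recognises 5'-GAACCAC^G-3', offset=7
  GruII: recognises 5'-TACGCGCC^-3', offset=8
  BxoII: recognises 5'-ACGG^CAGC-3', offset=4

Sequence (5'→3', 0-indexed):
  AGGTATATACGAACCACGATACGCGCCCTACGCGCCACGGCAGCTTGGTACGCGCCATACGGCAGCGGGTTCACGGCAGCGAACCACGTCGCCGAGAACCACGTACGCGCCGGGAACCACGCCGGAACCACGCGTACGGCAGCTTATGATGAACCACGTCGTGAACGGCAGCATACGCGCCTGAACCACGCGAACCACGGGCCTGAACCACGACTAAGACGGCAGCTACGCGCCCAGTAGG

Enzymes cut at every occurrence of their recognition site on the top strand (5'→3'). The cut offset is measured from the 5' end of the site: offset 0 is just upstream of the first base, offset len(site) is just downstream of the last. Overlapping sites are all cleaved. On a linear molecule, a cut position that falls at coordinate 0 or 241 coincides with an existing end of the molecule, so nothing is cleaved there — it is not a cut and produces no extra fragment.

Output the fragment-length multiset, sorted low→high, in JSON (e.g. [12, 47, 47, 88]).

Scan for sites:
  EstX GAACCACG/7: at [10, 80, 95, 113, 124, 150, 182, 191, 204] ⇒ [17, 87, 102, 120, 131, 157, 189, 198, 211]
  GruII TACGCGCC/8: at [19, 28, 48, 103, 173, 226] ⇒ [27, 36, 56, 111, 181, 234]
  BxoII ACGGCAGC/4: at [36, 58, 72, 135, 164, 218] ⇒ [40, 62, 76, 139, 168, 222]

Pooled cuts: [17, 27, 36, 40, 56, 62, 76, 87, 102, 111, 120, 131, 139, 157, 168, 181, 189, 198, 211, 222, 234]

Fragment lengths:
  [0,17): 17 bp
  [17,27): 10 bp
  [27,36): 9 bp
  [36,40): 4 bp
  [40,56): 16 bp
  [56,62): 6 bp
  [62,76): 14 bp
  [76,87): 11 bp
  [87,102): 15 bp
  [102,111): 9 bp
  [111,120): 9 bp
  [120,131): 11 bp
  [131,139): 8 bp
  [139,157): 18 bp
  [157,168): 11 bp
  [168,181): 13 bp
  [181,189): 8 bp
  [189,198): 9 bp
  [198,211): 13 bp
  [211,222): 11 bp
  [222,234): 12 bp
  [234,241): 7 bp

[4,6,7,8,8,9,9,9,9,10,11,11,11,11,12,13,13,14,15,16,17,18]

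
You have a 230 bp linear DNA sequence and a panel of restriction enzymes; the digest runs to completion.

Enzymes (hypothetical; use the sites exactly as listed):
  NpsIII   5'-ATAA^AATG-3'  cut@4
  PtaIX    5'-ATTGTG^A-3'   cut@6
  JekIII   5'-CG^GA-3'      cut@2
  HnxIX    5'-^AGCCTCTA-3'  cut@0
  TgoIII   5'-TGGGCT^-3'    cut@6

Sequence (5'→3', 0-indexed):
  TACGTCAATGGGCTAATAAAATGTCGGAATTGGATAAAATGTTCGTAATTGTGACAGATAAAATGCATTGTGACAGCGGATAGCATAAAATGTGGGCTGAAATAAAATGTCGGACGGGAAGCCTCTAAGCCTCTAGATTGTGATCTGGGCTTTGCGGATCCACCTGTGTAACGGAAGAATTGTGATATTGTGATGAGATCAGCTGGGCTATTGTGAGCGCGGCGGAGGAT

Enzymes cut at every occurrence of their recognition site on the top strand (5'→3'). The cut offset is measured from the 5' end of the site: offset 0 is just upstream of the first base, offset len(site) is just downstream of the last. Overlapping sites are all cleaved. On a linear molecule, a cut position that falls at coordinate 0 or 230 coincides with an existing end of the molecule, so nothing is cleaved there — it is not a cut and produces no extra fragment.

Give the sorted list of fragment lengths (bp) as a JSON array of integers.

[5,5,6,6,6,7,7,7,7,8,8,8,9,9,10,10,11,11,11,14,15,16,17,17]

Per-enzyme occurrences:
  NpsIII ATAAAATG/4: at [15, 33, 57, 84, 101] ⇒ [19, 37, 61, 88, 105]
  PtaIX ATTGTGA/6: at [47, 66, 136, 178, 186, 209] ⇒ [53, 72, 142, 184, 192, 215]
  JekIII CGGA/2: at [24, 76, 110, 154, 171, 222] ⇒ [26, 78, 112, 156, 173, 224]
  HnxIX AGCCTCTA/0: at [119, 127] ⇒ [119, 127]
  TgoIII TGGGCT/6: at [8, 92, 145, 203] ⇒ [14, 98, 151, 209]

All cut coordinates (distinct, sorted): [14, 19, 26, 37, 53, 61, 72, 78, 88, 98, 105, 112, 119, 127, 142, 151, 156, 173, 184, 192, 209, 215, 224]

Fragment lengths:
  [0,14): 14 bp
  [14,19): 5 bp
  [19,26): 7 bp
  [26,37): 11 bp
  [37,53): 16 bp
  [53,61): 8 bp
  [61,72): 11 bp
  [72,78): 6 bp
  [78,88): 10 bp
  [88,98): 10 bp
  [98,105): 7 bp
  [105,112): 7 bp
  [112,119): 7 bp
  [119,127): 8 bp
  [127,142): 15 bp
  [142,151): 9 bp
  [151,156): 5 bp
  [156,173): 17 bp
  [173,184): 11 bp
  [184,192): 8 bp
  [192,209): 17 bp
  [209,215): 6 bp
  [215,224): 9 bp
  [224,230): 6 bp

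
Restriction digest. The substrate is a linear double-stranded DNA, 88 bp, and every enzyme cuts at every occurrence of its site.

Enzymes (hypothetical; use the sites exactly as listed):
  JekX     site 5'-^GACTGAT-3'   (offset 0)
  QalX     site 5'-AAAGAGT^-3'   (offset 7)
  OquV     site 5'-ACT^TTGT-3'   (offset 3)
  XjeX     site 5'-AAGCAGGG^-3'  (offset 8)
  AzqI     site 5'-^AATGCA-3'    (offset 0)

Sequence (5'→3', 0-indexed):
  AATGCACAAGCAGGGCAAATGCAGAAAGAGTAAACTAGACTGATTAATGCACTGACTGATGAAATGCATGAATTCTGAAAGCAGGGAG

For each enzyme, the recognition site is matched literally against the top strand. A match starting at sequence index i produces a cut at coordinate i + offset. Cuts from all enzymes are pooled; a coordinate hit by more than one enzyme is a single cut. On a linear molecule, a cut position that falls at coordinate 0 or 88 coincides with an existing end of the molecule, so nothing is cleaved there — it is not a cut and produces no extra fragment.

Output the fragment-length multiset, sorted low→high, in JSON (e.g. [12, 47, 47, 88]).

[2,2,6,8,8,9,14,15,24]

Per-enzyme occurrences:
  JekX (GACTGAT, off=0): starts [37, 53] → cuts [37, 53]
  QalX (AAAGAGT, off=7): starts [24] → cuts [31]
  OquV (ACTTTGT, off=3): no sites
  XjeX (AAGCAGGG, off=8): starts [7, 78] → cuts [15, 86]
  AzqI (AATGCA, off=0): starts [0, 17, 45, 62] → cuts [17, 45, 62] (position 0 is a terminus of the linear molecule — no cut)

Pooled cuts: [15, 17, 31, 37, 45, 53, 62, 86]

Fragment lengths:
  [0,15): 15 bp
  [15,17): 2 bp
  [17,31): 14 bp
  [31,37): 6 bp
  [37,45): 8 bp
  [45,53): 8 bp
  [53,62): 9 bp
  [62,86): 24 bp
  [86,88): 2 bp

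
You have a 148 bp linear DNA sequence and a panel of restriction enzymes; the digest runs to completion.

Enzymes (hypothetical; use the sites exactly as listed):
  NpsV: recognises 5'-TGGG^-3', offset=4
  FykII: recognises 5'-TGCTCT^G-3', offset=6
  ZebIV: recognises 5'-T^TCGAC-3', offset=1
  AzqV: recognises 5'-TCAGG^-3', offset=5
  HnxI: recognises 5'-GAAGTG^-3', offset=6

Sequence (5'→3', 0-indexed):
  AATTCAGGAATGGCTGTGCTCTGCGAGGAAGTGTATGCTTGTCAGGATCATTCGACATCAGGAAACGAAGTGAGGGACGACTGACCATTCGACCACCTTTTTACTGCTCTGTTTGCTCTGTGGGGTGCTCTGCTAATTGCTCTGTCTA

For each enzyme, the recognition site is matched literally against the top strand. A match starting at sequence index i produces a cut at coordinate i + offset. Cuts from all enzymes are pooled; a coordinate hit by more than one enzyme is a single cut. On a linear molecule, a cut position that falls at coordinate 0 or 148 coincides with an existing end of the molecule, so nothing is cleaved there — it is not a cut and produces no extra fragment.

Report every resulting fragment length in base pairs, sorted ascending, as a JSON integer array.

[5,5,5,7,8,9,10,11,11,12,13,14,16,22]

Per-enzyme occurrences:
  NpsV TGGG/4: at [120] ⇒ [124]
  FykII TGCTCTG/6: at [16, 104, 113, 125, 137] ⇒ [22, 110, 119, 131, 143]
  ZebIV TTCGAC/1: at [50, 87] ⇒ [51, 88]
  AzqV TCAGG/5: at [3, 41, 57] ⇒ [8, 46, 62]
  HnxI GAAGTG/6: at [27, 66] ⇒ [33, 72]

All cut coordinates (distinct, sorted): [8, 22, 33, 46, 51, 62, 72, 88, 110, 119, 124, 131, 143]

Fragments:
  [0,8): 8 bp
  [8,22): 14 bp
  [22,33): 11 bp
  [33,46): 13 bp
  [46,51): 5 bp
  [51,62): 11 bp
  [62,72): 10 bp
  [72,88): 16 bp
  [88,110): 22 bp
  [110,119): 9 bp
  [119,124): 5 bp
  [124,131): 7 bp
  [131,143): 12 bp
  [143,148): 5 bp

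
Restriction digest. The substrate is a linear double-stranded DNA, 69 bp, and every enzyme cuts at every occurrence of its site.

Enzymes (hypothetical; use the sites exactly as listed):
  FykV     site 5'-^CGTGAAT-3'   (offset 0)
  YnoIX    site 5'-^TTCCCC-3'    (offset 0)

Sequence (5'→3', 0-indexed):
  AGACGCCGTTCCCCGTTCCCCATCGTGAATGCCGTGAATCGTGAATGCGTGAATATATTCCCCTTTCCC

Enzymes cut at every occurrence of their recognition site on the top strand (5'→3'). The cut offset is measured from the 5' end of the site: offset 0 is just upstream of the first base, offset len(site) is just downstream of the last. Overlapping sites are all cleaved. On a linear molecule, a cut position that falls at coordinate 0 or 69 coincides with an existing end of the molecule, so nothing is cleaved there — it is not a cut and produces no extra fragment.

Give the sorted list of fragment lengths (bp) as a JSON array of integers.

Scan for sites:
  FykV (CGTGAAT, off=0): starts [23, 32, 39, 47] → cuts [23, 32, 39, 47]
  YnoIX (TTCCCC, off=0): starts [8, 15, 57] → cuts [8, 15, 57]

Pooled cuts: [8, 15, 23, 32, 39, 47, 57]

Fragment lengths:
  [0,8): 8 bp
  [8,15): 7 bp
  [15,23): 8 bp
  [23,32): 9 bp
  [32,39): 7 bp
  [39,47): 8 bp
  [47,57): 10 bp
  [57,69): 12 bp

[7,7,8,8,8,9,10,12]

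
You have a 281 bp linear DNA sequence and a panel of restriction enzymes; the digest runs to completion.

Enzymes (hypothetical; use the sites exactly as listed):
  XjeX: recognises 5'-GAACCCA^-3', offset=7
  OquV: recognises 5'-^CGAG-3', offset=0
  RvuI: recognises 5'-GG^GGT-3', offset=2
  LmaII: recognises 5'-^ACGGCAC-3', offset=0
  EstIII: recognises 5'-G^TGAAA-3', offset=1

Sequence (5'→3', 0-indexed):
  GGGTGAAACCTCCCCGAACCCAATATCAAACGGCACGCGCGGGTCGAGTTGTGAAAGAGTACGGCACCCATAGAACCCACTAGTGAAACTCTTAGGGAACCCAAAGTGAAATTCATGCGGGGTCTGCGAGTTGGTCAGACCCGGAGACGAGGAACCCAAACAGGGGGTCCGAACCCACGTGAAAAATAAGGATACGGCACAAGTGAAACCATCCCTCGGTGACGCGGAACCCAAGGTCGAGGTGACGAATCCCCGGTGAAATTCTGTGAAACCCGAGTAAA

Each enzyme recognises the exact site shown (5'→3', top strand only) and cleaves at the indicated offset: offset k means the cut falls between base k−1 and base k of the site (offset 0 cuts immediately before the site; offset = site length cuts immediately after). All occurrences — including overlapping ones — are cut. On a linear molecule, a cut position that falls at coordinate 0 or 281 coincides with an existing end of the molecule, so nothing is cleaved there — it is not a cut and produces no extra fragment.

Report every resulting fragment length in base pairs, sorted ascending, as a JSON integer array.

[2,3,3,4,4,6,7,7,7,7,8,9,10,10,11,12,14,14,15,19,19,19,20,21,30]

Site scan:
  XjeX GAACCCA/7: at [15, 72, 96, 151, 170, 226] ⇒ [22, 79, 103, 158, 177, 233]
  OquV CGAG/0: at [44, 126, 147, 237, 273] ⇒ [44, 126, 147, 237, 273]
  RvuI GGGGT/2: at [118, 163] ⇒ [120, 165]
  LmaII ACGGCAC/0: at [29, 60, 193] ⇒ [29, 60, 193]
  EstIII GTGAAA/1: at [2, 50, 82, 105, 178, 202, 255, 265] ⇒ [3, 51, 83, 106, 179, 203, 256, 266]

Pooled cuts: [3, 22, 29, 44, 51, 60, 79, 83, 103, 106, 120, 126, 147, 158, 165, 177, 179, 193, 203, 233, 237, 256, 266, 273]

Fragment lengths:
  [0,3): 3 bp
  [3,22): 19 bp
  [22,29): 7 bp
  [29,44): 15 bp
  [44,51): 7 bp
  [51,60): 9 bp
  [60,79): 19 bp
  [79,83): 4 bp
  [83,103): 20 bp
  [103,106): 3 bp
  [106,120): 14 bp
  [120,126): 6 bp
  [126,147): 21 bp
  [147,158): 11 bp
  [158,165): 7 bp
  [165,177): 12 bp
  [177,179): 2 bp
  [179,193): 14 bp
  [193,203): 10 bp
  [203,233): 30 bp
  [233,237): 4 bp
  [237,256): 19 bp
  [256,266): 10 bp
  [266,273): 7 bp
  [273,281): 8 bp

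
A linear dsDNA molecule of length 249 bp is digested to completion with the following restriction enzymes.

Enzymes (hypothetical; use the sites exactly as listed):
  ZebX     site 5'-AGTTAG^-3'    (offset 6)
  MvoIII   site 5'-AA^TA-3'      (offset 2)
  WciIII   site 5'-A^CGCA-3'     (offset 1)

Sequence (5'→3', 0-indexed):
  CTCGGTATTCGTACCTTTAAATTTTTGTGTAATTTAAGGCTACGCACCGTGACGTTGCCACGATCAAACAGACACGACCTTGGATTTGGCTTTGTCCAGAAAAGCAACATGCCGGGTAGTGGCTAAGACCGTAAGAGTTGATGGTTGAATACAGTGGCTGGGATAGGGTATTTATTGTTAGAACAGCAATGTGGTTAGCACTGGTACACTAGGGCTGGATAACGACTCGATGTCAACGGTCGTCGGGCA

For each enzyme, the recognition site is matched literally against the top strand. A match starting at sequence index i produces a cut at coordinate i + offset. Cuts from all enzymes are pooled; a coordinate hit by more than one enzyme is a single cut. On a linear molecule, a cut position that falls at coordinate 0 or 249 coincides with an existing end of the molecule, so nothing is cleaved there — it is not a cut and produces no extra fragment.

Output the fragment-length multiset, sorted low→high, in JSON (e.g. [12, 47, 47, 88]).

[42,100,107]

Site scan:
  ZebX (AGTTAG, off=6): no sites
  MvoIII (AATA, off=2): starts [147] → cuts [149]
  WciIII (ACGCA, off=1): starts [41] → cuts [42]

Pooled cuts: [42, 149]

Fragments:
  [0,42): 42 bp
  [42,149): 107 bp
  [149,249): 100 bp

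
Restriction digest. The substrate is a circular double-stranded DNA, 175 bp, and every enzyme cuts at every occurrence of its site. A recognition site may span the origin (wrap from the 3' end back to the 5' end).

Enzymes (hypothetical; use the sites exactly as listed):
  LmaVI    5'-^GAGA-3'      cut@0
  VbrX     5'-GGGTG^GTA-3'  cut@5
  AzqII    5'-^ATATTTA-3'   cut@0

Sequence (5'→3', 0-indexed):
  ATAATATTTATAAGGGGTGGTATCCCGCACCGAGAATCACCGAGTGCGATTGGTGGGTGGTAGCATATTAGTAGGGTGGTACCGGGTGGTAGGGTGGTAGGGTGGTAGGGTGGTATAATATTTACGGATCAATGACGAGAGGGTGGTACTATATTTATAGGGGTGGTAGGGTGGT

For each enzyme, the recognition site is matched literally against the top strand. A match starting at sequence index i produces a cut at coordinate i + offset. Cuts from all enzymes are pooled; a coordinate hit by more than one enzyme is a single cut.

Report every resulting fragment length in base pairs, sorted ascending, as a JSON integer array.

Per-enzyme occurrences:
  LmaVI (GAGA, off=0): starts [31, 136] → cuts [31, 136]
  VbrX (GGGTGGTA, off=5): starts [14, 54, 73, 83, 91, 99, 107, 140, 160, 168] → cuts [19, 59, 78, 88, 96, 104, 112, 145, 165, 173]
  AzqII (ATATTTA, off=0): starts [3, 117, 150] → cuts [3, 117, 150]

Pooled cuts: [3, 19, 31, 59, 78, 88, 96, 104, 112, 117, 136, 145, 150, 165, 173]

Fragment lengths:
  3→19: 16 bp
  19→31: 12 bp
  31→59: 28 bp
  59→78: 19 bp
  78→88: 10 bp
  88→96: 8 bp
  96→104: 8 bp
  104→112: 8 bp
  112→117: 5 bp
  117→136: 19 bp
  136→145: 9 bp
  145→150: 5 bp
  150→165: 15 bp
  165→173: 8 bp
  173→3 (wrap): 175-173+3 = 5 bp

[5,5,5,8,8,8,8,9,10,12,15,16,19,19,28]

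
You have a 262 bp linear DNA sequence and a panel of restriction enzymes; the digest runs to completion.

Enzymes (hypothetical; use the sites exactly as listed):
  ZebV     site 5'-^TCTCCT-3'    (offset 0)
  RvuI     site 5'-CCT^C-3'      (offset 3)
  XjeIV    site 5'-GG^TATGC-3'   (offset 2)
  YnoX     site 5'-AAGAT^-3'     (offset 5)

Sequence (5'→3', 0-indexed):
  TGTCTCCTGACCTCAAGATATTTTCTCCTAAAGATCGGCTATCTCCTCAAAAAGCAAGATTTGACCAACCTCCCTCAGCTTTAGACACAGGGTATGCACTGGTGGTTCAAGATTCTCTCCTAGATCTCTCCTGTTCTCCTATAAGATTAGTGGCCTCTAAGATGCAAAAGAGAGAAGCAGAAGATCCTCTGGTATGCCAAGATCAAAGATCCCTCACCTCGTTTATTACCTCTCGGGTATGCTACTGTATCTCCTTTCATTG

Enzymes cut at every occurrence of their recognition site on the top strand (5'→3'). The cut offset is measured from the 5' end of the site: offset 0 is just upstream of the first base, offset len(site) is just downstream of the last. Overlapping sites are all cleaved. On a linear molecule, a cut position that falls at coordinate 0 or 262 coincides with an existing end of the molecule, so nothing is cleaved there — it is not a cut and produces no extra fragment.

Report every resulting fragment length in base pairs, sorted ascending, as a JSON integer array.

[2,2,3,4,4,4,4,5,6,6,6,6,7,7,8,9,11,11,11,11,12,12,12,13,13,13,17,21,22]

Per-enzyme occurrences:
  ZebV (TCTCCT, off=0): starts [2, 23, 41, 115, 126, 134, 249] → cuts [2, 23, 41, 115, 126, 134, 249]
  RvuI (CCTC, off=3): starts [10, 44, 68, 72, 153, 185, 211, 216, 228] → cuts [13, 47, 71, 75, 156, 188, 214, 219, 231]
  XjeIV (GGTATGC, off=2): starts [90, 190, 235] → cuts [92, 192, 237]
  YnoX (AAGAT, off=5): starts [14, 30, 55, 108, 142, 158, 180, 198, 205] → cuts [19, 35, 60, 113, 147, 163, 185, 203, 210]

Pooled cuts: [2, 13, 19, 23, 35, 41, 47, 60, 71, 75, 92, 113, 115, 126, 134, 147, 156, 163, 185, 188, 192, 203, 210, 214, 219, 231, 237, 249]

Fragments:
  [0,2): 2 bp
  [2,13): 11 bp
  [13,19): 6 bp
  [19,23): 4 bp
  [23,35): 12 bp
  [35,41): 6 bp
  [41,47): 6 bp
  [47,60): 13 bp
  [60,71): 11 bp
  [71,75): 4 bp
  [75,92): 17 bp
  [92,113): 21 bp
  [113,115): 2 bp
  [115,126): 11 bp
  [126,134): 8 bp
  [134,147): 13 bp
  [147,156): 9 bp
  [156,163): 7 bp
  [163,185): 22 bp
  [185,188): 3 bp
  [188,192): 4 bp
  [192,203): 11 bp
  [203,210): 7 bp
  [210,214): 4 bp
  [214,219): 5 bp
  [219,231): 12 bp
  [231,237): 6 bp
  [237,249): 12 bp
  [249,262): 13 bp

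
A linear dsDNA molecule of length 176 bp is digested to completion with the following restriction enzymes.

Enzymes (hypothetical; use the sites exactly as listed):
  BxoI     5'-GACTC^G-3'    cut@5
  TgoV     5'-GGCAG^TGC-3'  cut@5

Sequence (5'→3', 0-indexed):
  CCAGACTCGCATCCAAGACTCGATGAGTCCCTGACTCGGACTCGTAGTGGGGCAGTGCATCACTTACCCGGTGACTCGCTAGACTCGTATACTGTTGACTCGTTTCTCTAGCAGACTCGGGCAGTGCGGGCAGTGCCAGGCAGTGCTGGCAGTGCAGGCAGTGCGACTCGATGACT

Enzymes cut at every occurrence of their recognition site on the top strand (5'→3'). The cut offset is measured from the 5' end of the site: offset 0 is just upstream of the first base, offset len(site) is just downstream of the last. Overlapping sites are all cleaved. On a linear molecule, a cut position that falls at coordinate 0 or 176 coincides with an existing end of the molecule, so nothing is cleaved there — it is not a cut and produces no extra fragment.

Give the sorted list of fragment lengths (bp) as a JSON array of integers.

Site scan:
  BxoI GACTCG/5: at [3, 16, 32, 38, 72, 81, 96, 113, 164] ⇒ [8, 21, 37, 43, 77, 86, 101, 118, 169]
  TgoV GGCAGTGC/5: at [50, 119, 128, 138, 147, 156] ⇒ [55, 124, 133, 143, 152, 161]

Pooled cuts: [8, 21, 37, 43, 55, 77, 86, 101, 118, 124, 133, 143, 152, 161, 169]

Fragments:
  [0,8): 8 bp
  [8,21): 13 bp
  [21,37): 16 bp
  [37,43): 6 bp
  [43,55): 12 bp
  [55,77): 22 bp
  [77,86): 9 bp
  [86,101): 15 bp
  [101,118): 17 bp
  [118,124): 6 bp
  [124,133): 9 bp
  [133,143): 10 bp
  [143,152): 9 bp
  [152,161): 9 bp
  [161,169): 8 bp
  [169,176): 7 bp

[6,6,7,8,8,9,9,9,9,10,12,13,15,16,17,22]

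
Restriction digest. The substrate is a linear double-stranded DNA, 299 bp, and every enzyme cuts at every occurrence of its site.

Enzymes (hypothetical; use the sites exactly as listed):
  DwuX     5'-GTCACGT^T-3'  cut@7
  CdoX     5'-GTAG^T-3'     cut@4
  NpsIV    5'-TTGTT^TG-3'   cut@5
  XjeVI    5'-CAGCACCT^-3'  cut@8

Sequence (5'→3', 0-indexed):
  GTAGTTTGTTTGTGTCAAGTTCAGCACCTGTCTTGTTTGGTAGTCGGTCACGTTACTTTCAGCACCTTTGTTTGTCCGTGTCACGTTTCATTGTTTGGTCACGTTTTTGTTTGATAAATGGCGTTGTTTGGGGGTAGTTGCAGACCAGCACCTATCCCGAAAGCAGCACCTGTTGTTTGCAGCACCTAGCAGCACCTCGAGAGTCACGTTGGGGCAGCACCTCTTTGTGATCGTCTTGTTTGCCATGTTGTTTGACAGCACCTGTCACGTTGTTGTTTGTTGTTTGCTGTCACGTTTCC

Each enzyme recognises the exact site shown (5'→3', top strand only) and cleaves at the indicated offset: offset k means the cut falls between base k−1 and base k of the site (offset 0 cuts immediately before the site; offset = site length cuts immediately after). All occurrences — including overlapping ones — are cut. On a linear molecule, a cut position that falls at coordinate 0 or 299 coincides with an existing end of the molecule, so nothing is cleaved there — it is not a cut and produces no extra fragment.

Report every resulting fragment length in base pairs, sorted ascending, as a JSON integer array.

[4,4,5,6,6,6,7,7,7,7,8,9,9,9,10,10,10,11,11,12,12,13,14,14,16,17,18,18,19]

Per-enzyme occurrences:
  DwuX (GTCACGTT, off=7): starts [46, 79, 97, 202, 263, 288] → cuts [53, 86, 104, 209, 270, 295]
  CdoX (GTAGT, off=4): starts [0, 39, 133] → cuts [4, 43, 137]
  NpsIV (TTGTTTG, off=5): starts [5, 32, 67, 90, 106, 123, 172, 235, 247, 272, 279] → cuts [10, 37, 72, 95, 111, 128, 177, 240, 252, 277, 284]
  XjeVI (CAGCACCT, off=8): starts [21, 59, 145, 163, 179, 189, 214, 255] → cuts [29, 67, 153, 171, 187, 197, 222, 263]

Pooled cuts: [4, 10, 29, 37, 43, 53, 67, 72, 86, 95, 104, 111, 128, 137, 153, 171, 177, 187, 197, 209, 222, 240, 252, 263, 270, 277, 284, 295]

Fragments:
  [0,4): 4 bp
  [4,10): 6 bp
  [10,29): 19 bp
  [29,37): 8 bp
  [37,43): 6 bp
  [43,53): 10 bp
  [53,67): 14 bp
  [67,72): 5 bp
  [72,86): 14 bp
  [86,95): 9 bp
  [95,104): 9 bp
  [104,111): 7 bp
  [111,128): 17 bp
  [128,137): 9 bp
  [137,153): 16 bp
  [153,171): 18 bp
  [171,177): 6 bp
  [177,187): 10 bp
  [187,197): 10 bp
  [197,209): 12 bp
  [209,222): 13 bp
  [222,240): 18 bp
  [240,252): 12 bp
  [252,263): 11 bp
  [263,270): 7 bp
  [270,277): 7 bp
  [277,284): 7 bp
  [284,295): 11 bp
  [295,299): 4 bp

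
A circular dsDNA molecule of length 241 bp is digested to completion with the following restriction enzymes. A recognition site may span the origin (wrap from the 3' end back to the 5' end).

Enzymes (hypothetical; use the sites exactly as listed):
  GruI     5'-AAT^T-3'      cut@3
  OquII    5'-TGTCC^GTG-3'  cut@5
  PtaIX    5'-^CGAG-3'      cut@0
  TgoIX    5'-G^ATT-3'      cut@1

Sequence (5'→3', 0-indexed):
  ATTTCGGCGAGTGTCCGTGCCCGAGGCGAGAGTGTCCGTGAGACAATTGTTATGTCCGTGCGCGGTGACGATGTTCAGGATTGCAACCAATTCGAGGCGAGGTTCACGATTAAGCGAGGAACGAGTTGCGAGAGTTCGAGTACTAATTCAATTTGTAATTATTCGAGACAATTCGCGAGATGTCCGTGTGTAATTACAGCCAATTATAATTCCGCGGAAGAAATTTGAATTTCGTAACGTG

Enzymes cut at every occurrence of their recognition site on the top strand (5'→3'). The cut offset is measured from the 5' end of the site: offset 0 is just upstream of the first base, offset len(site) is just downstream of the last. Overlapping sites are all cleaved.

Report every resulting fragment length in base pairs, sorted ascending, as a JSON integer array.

[1,3,4,5,5,5,5,6,6,6,7,7,7,7,8,9,9,9,10,10,10,10,11,11,11,11,12,14,22]

Site scan:
  GruI (AATT, off=3): starts [44, 88, 144, 149, 156, 169, 191, 201, 207, 221, 227] → cuts [47, 91, 147, 152, 159, 172, 194, 204, 210, 224, 230]
  OquII (TGTCCGTG, off=5): starts [11, 32, 52, 180] → cuts [16, 37, 57, 185]
  PtaIX (CGAG, off=0): starts [7, 21, 26, 92, 97, 114, 121, 128, 136, 163, 175] → cuts [7, 21, 26, 92, 97, 114, 121, 128, 136, 163, 175]
  TgoIX (GATT, off=1): starts [78, 107, 240] → cuts [0, 79, 108]

All cut coordinates (distinct, sorted): [0, 7, 16, 21, 26, 37, 47, 57, 79, 91, 92, 97, 108, 114, 121, 128, 136, 147, 152, 159, 163, 172, 175, 185, 194, 204, 210, 224, 230]

Fragment lengths:
  0→7: 7 bp
  7→16: 9 bp
  16→21: 5 bp
  21→26: 5 bp
  26→37: 11 bp
  37→47: 10 bp
  47→57: 10 bp
  57→79: 22 bp
  79→91: 12 bp
  91→92: 1 bp
  92→97: 5 bp
  97→108: 11 bp
  108→114: 6 bp
  114→121: 7 bp
  121→128: 7 bp
  128→136: 8 bp
  136→147: 11 bp
  147→152: 5 bp
  152→159: 7 bp
  159→163: 4 bp
  163→172: 9 bp
  172→175: 3 bp
  175→185: 10 bp
  185→194: 9 bp
  194→204: 10 bp
  204→210: 6 bp
  210→224: 14 bp
  224→230: 6 bp
  230→0 (wrap): 241-230+0 = 11 bp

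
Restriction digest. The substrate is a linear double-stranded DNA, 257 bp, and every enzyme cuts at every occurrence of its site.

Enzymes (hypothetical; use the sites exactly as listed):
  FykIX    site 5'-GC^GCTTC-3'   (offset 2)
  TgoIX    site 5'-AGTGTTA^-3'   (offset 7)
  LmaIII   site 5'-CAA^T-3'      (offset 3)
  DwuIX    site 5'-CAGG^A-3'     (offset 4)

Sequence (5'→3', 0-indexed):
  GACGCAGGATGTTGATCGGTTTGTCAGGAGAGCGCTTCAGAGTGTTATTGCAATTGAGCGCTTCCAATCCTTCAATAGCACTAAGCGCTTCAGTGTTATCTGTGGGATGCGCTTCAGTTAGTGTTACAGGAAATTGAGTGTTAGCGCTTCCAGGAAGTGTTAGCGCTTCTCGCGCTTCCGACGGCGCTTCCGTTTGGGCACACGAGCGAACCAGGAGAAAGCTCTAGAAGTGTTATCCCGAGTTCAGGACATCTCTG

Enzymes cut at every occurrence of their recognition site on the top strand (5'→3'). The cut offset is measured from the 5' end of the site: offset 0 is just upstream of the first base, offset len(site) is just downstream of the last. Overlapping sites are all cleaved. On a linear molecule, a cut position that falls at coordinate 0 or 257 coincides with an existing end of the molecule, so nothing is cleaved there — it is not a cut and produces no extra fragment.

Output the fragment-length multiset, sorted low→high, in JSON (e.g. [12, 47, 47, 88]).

Per-enzyme occurrences:
  FykIX GCGCTTC/2: at [31, 57, 84, 108, 143, 162, 171, 183] ⇒ [33, 59, 86, 110, 145, 164, 173, 185]
  TgoIX AGTGTTA/7: at [40, 91, 119, 136, 155, 228] ⇒ [47, 98, 126, 143, 162, 235]
  LmaIII CAAT/3: at [50, 64, 72] ⇒ [53, 67, 75]
  DwuIX CAGGA/4: at [4, 24, 126, 150, 211, 244] ⇒ [8, 28, 130, 154, 215, 248]

All cut coordinates (distinct, sorted): [8, 28, 33, 47, 53, 59, 67, 75, 86, 98, 110, 126, 130, 143, 145, 154, 162, 164, 173, 185, 215, 235, 248]

Fragments:
  [0,8): 8 bp
  [8,28): 20 bp
  [28,33): 5 bp
  [33,47): 14 bp
  [47,53): 6 bp
  [53,59): 6 bp
  [59,67): 8 bp
  [67,75): 8 bp
  [75,86): 11 bp
  [86,98): 12 bp
  [98,110): 12 bp
  [110,126): 16 bp
  [126,130): 4 bp
  [130,143): 13 bp
  [143,145): 2 bp
  [145,154): 9 bp
  [154,162): 8 bp
  [162,164): 2 bp
  [164,173): 9 bp
  [173,185): 12 bp
  [185,215): 30 bp
  [215,235): 20 bp
  [235,248): 13 bp
  [248,257): 9 bp

[2,2,4,5,6,6,8,8,8,8,9,9,9,11,12,12,12,13,13,14,16,20,20,30]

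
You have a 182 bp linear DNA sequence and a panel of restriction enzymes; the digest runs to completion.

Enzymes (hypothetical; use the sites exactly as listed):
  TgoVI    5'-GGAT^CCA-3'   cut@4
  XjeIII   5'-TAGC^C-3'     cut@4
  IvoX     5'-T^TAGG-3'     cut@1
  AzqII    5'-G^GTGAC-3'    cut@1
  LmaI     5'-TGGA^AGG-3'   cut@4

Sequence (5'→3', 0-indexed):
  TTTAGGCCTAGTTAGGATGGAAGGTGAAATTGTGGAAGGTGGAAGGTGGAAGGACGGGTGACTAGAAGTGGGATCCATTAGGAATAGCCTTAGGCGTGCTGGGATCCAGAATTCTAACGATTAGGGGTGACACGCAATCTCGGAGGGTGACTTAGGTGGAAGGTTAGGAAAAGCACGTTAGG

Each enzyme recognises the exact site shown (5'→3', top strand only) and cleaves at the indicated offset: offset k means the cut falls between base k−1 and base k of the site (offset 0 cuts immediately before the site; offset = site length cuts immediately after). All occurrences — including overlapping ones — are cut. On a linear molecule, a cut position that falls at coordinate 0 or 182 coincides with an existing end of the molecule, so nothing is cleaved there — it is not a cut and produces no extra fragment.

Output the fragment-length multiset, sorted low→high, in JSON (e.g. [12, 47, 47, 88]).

[2,2,4,4,4,5,6,7,7,7,8,9,10,10,14,15,15,16,17,20]

Per-enzyme occurrences:
  TgoVI (GGATCCA, off=4): starts [70, 101] → cuts [74, 105]
  XjeIII (TAGCC, off=4): starts [84] → cuts [88]
  IvoX (TTAGG, off=1): starts [1, 11, 77, 89, 120, 151, 163, 177] → cuts [2, 12, 78, 90, 121, 152, 164, 178]
  AzqII (GGTGAC, off=1): starts [56, 125, 145] → cuts [57, 126, 146]
  LmaI (TGGAAGG, off=4): starts [17, 32, 39, 46, 156] → cuts [21, 36, 43, 50, 160]

Pooled cuts: [2, 12, 21, 36, 43, 50, 57, 74, 78, 88, 90, 105, 121, 126, 146, 152, 160, 164, 178]

Fragments:
  [0,2): 2 bp
  [2,12): 10 bp
  [12,21): 9 bp
  [21,36): 15 bp
  [36,43): 7 bp
  [43,50): 7 bp
  [50,57): 7 bp
  [57,74): 17 bp
  [74,78): 4 bp
  [78,88): 10 bp
  [88,90): 2 bp
  [90,105): 15 bp
  [105,121): 16 bp
  [121,126): 5 bp
  [126,146): 20 bp
  [146,152): 6 bp
  [152,160): 8 bp
  [160,164): 4 bp
  [164,178): 14 bp
  [178,182): 4 bp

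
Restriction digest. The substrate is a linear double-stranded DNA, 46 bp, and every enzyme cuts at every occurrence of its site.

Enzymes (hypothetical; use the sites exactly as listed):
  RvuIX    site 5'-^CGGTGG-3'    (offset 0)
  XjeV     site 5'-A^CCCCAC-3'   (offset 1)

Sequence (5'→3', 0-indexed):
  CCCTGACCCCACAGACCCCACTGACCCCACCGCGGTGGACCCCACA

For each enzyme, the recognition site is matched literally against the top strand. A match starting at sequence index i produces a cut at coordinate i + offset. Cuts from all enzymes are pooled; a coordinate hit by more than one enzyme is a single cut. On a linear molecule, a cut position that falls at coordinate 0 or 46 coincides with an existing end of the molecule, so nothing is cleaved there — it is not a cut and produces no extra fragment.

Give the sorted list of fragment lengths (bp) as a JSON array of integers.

[6,7,7,8,9,9]

Scan for sites:
  RvuIX (CGGTGG, off=0): starts [32] → cuts [32]
  XjeV (ACCCCAC, off=1): starts [5, 14, 23, 38] → cuts [6, 15, 24, 39]

All cut coordinates (distinct, sorted): [6, 15, 24, 32, 39]

Fragment lengths:
  [0,6): 6 bp
  [6,15): 9 bp
  [15,24): 9 bp
  [24,32): 8 bp
  [32,39): 7 bp
  [39,46): 7 bp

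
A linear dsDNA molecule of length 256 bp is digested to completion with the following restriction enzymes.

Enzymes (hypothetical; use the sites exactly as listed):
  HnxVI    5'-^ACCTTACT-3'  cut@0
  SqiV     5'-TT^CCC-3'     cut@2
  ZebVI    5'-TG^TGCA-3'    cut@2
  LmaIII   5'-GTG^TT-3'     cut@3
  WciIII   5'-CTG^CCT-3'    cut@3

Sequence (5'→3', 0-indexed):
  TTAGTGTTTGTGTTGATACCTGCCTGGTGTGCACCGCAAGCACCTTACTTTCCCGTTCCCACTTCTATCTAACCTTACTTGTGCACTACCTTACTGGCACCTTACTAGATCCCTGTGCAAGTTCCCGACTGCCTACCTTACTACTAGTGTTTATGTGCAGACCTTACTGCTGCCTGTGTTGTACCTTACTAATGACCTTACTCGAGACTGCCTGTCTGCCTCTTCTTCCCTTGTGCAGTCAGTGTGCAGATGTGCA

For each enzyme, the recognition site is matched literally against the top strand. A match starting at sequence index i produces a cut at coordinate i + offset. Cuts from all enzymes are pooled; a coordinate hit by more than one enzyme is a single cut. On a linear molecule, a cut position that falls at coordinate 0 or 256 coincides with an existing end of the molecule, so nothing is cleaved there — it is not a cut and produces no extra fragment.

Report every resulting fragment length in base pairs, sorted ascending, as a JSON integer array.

[3,4,4,5,6,6,6,6,6,6,6,7,8,8,8,8,9,10,10,10,11,11,12,12,12,14,15,16,17]

Site scan:
  HnxVI (ACCTTACT, off=0): starts [41, 71, 87, 98, 134, 160, 182, 194] → cuts [41, 71, 87, 98, 134, 160, 182, 194]
  SqiV (TTCCC, off=2): starts [49, 55, 121, 225] → cuts [51, 57, 123, 227]
  ZebVI (TGTGCA, off=2): starts [27, 79, 113, 153, 231, 242, 250] → cuts [29, 81, 115, 155, 233, 244, 252]
  LmaIII (GTGTT, off=3): starts [3, 9, 146, 175] → cuts [6, 12, 149, 178]
  WciIII (CTGCCT, off=3): starts [19, 128, 169, 207, 215] → cuts [22, 131, 172, 210, 218]

Pooled cuts: [6, 12, 22, 29, 41, 51, 57, 71, 81, 87, 98, 115, 123, 131, 134, 149, 155, 160, 172, 178, 182, 194, 210, 218, 227, 233, 244, 252]

Fragment lengths:
  [0,6): 6 bp
  [6,12): 6 bp
  [12,22): 10 bp
  [22,29): 7 bp
  [29,41): 12 bp
  [41,51): 10 bp
  [51,57): 6 bp
  [57,71): 14 bp
  [71,81): 10 bp
  [81,87): 6 bp
  [87,98): 11 bp
  [98,115): 17 bp
  [115,123): 8 bp
  [123,131): 8 bp
  [131,134): 3 bp
  [134,149): 15 bp
  [149,155): 6 bp
  [155,160): 5 bp
  [160,172): 12 bp
  [172,178): 6 bp
  [178,182): 4 bp
  [182,194): 12 bp
  [194,210): 16 bp
  [210,218): 8 bp
  [218,227): 9 bp
  [227,233): 6 bp
  [233,244): 11 bp
  [244,252): 8 bp
  [252,256): 4 bp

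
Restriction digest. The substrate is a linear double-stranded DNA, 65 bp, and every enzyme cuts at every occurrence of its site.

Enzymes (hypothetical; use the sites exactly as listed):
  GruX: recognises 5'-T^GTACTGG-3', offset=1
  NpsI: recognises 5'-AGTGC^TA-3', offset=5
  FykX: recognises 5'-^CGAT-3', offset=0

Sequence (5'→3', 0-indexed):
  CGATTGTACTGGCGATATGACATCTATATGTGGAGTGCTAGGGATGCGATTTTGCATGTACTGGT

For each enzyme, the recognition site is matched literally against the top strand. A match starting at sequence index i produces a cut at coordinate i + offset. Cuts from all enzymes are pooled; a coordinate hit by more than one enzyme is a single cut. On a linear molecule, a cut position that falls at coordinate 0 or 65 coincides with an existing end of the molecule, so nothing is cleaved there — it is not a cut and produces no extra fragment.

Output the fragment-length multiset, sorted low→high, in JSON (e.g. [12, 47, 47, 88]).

[5,7,8,8,11,26]

Per-enzyme occurrences:
  GruX TGTACTGG/1: at [4, 56] ⇒ [5, 57]
  NpsI AGTGCTA/5: at [33] ⇒ [38]
  FykX CGAT/0: at [0, 12, 46] ⇒ [12, 46] (position 0 is a terminus of the linear molecule — no cut)

Pooled cuts: [5, 12, 38, 46, 57]

Fragment lengths:
  [0,5): 5 bp
  [5,12): 7 bp
  [12,38): 26 bp
  [38,46): 8 bp
  [46,57): 11 bp
  [57,65): 8 bp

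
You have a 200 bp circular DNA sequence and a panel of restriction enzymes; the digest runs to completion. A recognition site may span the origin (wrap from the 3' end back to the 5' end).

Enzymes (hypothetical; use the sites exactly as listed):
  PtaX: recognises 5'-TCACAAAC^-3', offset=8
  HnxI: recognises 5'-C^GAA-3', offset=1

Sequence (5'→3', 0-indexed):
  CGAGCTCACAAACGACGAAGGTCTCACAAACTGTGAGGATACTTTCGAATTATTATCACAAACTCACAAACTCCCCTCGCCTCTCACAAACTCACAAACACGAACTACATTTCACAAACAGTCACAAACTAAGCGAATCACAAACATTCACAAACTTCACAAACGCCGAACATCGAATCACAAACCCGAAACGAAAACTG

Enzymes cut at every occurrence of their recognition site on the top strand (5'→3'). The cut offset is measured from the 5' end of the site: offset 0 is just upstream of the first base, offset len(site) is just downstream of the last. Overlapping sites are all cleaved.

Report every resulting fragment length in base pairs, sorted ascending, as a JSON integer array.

[2,2,3,3,5,5,7,8,8,9,10,10,11,11,15,15,17,18,20,21]

Site scan:
  PtaX (TCACAAAC, off=8): starts [5, 23, 55, 63, 83, 91, 111, 121, 137, 147, 156, 177] → cuts [13, 31, 63, 71, 91, 99, 119, 129, 145, 155, 164, 185]
  HnxI (CGAA, off=1): starts [15, 45, 100, 133, 166, 173, 186, 191] → cuts [16, 46, 101, 134, 167, 174, 187, 192]

Pooled cuts: [13, 16, 31, 46, 63, 71, 91, 99, 101, 119, 129, 134, 145, 155, 164, 167, 174, 185, 187, 192]

Fragment lengths:
  13→16: 3 bp
  16→31: 15 bp
  31→46: 15 bp
  46→63: 17 bp
  63→71: 8 bp
  71→91: 20 bp
  91→99: 8 bp
  99→101: 2 bp
  101→119: 18 bp
  119→129: 10 bp
  129→134: 5 bp
  134→145: 11 bp
  145→155: 10 bp
  155→164: 9 bp
  164→167: 3 bp
  167→174: 7 bp
  174→185: 11 bp
  185→187: 2 bp
  187→192: 5 bp
  192→13 (wrap): 200-192+13 = 21 bp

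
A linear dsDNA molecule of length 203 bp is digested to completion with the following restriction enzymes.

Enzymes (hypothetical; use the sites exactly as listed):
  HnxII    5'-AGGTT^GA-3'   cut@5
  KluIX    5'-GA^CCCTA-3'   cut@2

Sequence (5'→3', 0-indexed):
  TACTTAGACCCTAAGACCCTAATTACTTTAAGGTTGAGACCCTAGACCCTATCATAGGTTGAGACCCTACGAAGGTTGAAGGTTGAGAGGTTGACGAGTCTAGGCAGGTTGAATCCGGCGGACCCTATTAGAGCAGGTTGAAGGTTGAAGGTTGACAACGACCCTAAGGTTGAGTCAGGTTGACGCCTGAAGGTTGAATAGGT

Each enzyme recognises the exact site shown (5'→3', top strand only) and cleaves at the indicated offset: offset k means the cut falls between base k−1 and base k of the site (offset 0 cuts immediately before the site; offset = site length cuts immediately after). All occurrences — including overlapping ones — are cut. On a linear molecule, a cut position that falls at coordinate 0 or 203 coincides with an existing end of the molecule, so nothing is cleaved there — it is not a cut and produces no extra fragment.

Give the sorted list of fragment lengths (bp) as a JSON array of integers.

Scan for sites:
  HnxII (AGGTTGA, off=5): starts [30, 55, 72, 79, 87, 105, 134, 141, 148, 166, 176, 190] → cuts [35, 60, 77, 84, 92, 110, 139, 146, 153, 171, 181, 195]
  KluIX (GACCCTA, off=2): starts [6, 14, 37, 44, 62, 120, 159] → cuts [8, 16, 39, 46, 64, 122, 161]

Pooled cuts: [8, 16, 35, 39, 46, 60, 64, 77, 84, 92, 110, 122, 139, 146, 153, 161, 171, 181, 195]

Fragments:
  [0,8): 8 bp
  [8,16): 8 bp
  [16,35): 19 bp
  [35,39): 4 bp
  [39,46): 7 bp
  [46,60): 14 bp
  [60,64): 4 bp
  [64,77): 13 bp
  [77,84): 7 bp
  [84,92): 8 bp
  [92,110): 18 bp
  [110,122): 12 bp
  [122,139): 17 bp
  [139,146): 7 bp
  [146,153): 7 bp
  [153,161): 8 bp
  [161,171): 10 bp
  [171,181): 10 bp
  [181,195): 14 bp
  [195,203): 8 bp

[4,4,7,7,7,7,8,8,8,8,8,10,10,12,13,14,14,17,18,19]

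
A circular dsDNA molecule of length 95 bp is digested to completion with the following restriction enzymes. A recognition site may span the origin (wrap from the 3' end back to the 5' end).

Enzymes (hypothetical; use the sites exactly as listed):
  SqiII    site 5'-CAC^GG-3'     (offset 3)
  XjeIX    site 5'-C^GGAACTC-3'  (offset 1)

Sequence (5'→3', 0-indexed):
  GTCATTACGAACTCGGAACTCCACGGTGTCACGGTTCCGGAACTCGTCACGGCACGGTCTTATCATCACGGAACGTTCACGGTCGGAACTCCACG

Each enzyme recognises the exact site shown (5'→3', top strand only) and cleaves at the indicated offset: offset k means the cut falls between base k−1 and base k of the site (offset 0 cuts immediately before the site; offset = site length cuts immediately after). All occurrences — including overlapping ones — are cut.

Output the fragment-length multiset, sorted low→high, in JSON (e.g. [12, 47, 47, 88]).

Site scan:
  SqiII CACGG/3: at [21, 29, 47, 52, 66, 77, 91] ⇒ [24, 32, 50, 55, 69, 80, 94]
  XjeIX CGGAACTC/1: at [13, 37, 83] ⇒ [14, 38, 84]

All cut coordinates (distinct, sorted): [14, 24, 32, 38, 50, 55, 69, 80, 84, 94]

Fragments:
  14→24: 10 bp
  24→32: 8 bp
  32→38: 6 bp
  38→50: 12 bp
  50→55: 5 bp
  55→69: 14 bp
  69→80: 11 bp
  80→84: 4 bp
  84→94: 10 bp
  94→14 (wrap): 95-94+14 = 15 bp

[4,5,6,8,10,10,11,12,14,15]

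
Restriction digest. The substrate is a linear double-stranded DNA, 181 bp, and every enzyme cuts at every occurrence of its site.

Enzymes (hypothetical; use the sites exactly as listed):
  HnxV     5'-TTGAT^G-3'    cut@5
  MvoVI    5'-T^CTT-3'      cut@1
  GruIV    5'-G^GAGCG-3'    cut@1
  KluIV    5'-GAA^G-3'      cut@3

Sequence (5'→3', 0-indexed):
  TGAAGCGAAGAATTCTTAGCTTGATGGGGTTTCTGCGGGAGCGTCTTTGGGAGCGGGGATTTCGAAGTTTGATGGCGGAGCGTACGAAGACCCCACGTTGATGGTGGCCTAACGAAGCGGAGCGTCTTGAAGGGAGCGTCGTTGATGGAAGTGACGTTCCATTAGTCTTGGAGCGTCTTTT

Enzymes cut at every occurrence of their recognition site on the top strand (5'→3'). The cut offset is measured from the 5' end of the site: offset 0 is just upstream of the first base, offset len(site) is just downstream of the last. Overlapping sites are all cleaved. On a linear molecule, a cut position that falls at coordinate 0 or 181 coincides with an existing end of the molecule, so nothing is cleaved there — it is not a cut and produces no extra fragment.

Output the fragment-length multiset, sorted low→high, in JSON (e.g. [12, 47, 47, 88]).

[2,3,4,4,4,4,5,5,5,6,6,6,6,6,7,11,11,13,13,14,14,16,16]

Scan for sites:
  HnxV (TTGATG, off=5): starts [20, 68, 97, 141] → cuts [25, 73, 102, 146]
  MvoVI (TCTT, off=1): starts [13, 43, 124, 165, 175] → cuts [14, 44, 125, 166, 176]
  GruIV (GGAGCG, off=1): starts [37, 49, 76, 118, 132, 169] → cuts [38, 50, 77, 119, 133, 170]
  KluIV (GAAG, off=3): starts [1, 6, 63, 85, 113, 128, 147] → cuts [4, 9, 66, 88, 116, 131, 150]

All cut coordinates (distinct, sorted): [4, 9, 14, 25, 38, 44, 50, 66, 73, 77, 88, 102, 116, 119, 125, 131, 133, 146, 150, 166, 170, 176]

Fragment lengths:
  [0,4): 4 bp
  [4,9): 5 bp
  [9,14): 5 bp
  [14,25): 11 bp
  [25,38): 13 bp
  [38,44): 6 bp
  [44,50): 6 bp
  [50,66): 16 bp
  [66,73): 7 bp
  [73,77): 4 bp
  [77,88): 11 bp
  [88,102): 14 bp
  [102,116): 14 bp
  [116,119): 3 bp
  [119,125): 6 bp
  [125,131): 6 bp
  [131,133): 2 bp
  [133,146): 13 bp
  [146,150): 4 bp
  [150,166): 16 bp
  [166,170): 4 bp
  [170,176): 6 bp
  [176,181): 5 bp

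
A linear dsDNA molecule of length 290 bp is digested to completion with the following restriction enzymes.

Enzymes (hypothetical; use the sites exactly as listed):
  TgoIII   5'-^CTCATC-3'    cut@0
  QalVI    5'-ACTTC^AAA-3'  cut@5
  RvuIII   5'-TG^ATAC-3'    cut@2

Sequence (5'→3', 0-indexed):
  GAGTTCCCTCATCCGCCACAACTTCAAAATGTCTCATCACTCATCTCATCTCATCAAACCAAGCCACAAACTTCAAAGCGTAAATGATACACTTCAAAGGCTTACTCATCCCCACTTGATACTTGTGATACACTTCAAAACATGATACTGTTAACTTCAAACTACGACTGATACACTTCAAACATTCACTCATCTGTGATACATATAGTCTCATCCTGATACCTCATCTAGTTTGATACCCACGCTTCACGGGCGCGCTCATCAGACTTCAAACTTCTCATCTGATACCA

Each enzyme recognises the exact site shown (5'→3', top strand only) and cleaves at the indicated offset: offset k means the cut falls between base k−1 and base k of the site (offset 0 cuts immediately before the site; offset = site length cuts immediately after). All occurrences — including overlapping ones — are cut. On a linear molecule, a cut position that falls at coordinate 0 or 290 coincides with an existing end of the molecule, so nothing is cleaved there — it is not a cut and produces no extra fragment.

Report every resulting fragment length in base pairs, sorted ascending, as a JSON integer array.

Scan for sites:
  TgoIII CTCATC/0: at [7, 32, 39, 44, 49, 104, 188, 209, 222, 257, 276] ⇒ [7, 32, 39, 44, 49, 104, 188, 209, 222, 257, 276]
  QalVI ACTTCAAA/5: at [20, 69, 90, 131, 153, 174, 265] ⇒ [25, 74, 95, 136, 158, 179, 270]
  RvuIII TGATAC/2: at [84, 116, 125, 142, 168, 196, 216, 233, 282] ⇒ [86, 118, 127, 144, 170, 198, 218, 235, 284]

All cut coordinates (distinct, sorted): [7, 25, 32, 39, 44, 49, 74, 86, 95, 104, 118, 127, 136, 144, 158, 170, 179, 188, 198, 209, 218, 222, 235, 257, 270, 276, 284]

Fragments:
  [0,7): 7 bp
  [7,25): 18 bp
  [25,32): 7 bp
  [32,39): 7 bp
  [39,44): 5 bp
  [44,49): 5 bp
  [49,74): 25 bp
  [74,86): 12 bp
  [86,95): 9 bp
  [95,104): 9 bp
  [104,118): 14 bp
  [118,127): 9 bp
  [127,136): 9 bp
  [136,144): 8 bp
  [144,158): 14 bp
  [158,170): 12 bp
  [170,179): 9 bp
  [179,188): 9 bp
  [188,198): 10 bp
  [198,209): 11 bp
  [209,218): 9 bp
  [218,222): 4 bp
  [222,235): 13 bp
  [235,257): 22 bp
  [257,270): 13 bp
  [270,276): 6 bp
  [276,284): 8 bp
  [284,290): 6 bp

[4,5,5,6,6,7,7,7,8,8,9,9,9,9,9,9,9,10,11,12,12,13,13,14,14,18,22,25]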